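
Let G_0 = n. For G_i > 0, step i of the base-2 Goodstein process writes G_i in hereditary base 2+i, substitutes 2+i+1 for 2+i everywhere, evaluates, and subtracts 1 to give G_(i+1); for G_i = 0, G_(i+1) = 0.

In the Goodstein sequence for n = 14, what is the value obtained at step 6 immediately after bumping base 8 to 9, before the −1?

G_0=14  [base 2] 2^(2 + 1) + 2^2 + 2  →[2↦3]→  3^(3 + 1) + 3^3 + 3 = 111  −1 ⇒ G_1=110
G_1=110  [base 3] 3^(3 + 1) + 3^3 + 2  →[3↦4]→  4^(4 + 1) + 4^4 + 2 = 1282  −1 ⇒ G_2=1281
G_2=1281  [base 4] 4^(4 + 1) + 4^4 + 1  →[4↦5]→  5^(5 + 1) + 5^5 + 1 = 18751  −1 ⇒ G_3=18750
G_3=18750  [base 5] 5^(5 + 1) + 5^5  →[5↦6]→  6^(6 + 1) + 6^6 = 326592  −1 ⇒ G_4=326591
G_4=326591  [base 6] 6^(6 + 1) + 5·6^5 + 5·6^4 + 5·6^3 + 5·6^2 + 5·6 + 5  →[6↦7]→  7^(7 + 1) + 5·7^5 + 5·7^4 + 5·7^3 + 5·7^2 + 5·7 + 5 = 5862841  −1 ⇒ G_5=5862840
G_5=5862840  [base 7] 7^(7 + 1) + 5·7^5 + 5·7^4 + 5·7^3 + 5·7^2 + 5·7 + 4  →[7↦8]→  8^(8 + 1) + 5·8^5 + 5·8^4 + 5·8^3 + 5·8^2 + 5·8 + 4 = 134404972  −1 ⇒ G_6=134404971
G_6=134404971  [base 8] 8^(8 + 1) + 5·8^5 + 5·8^4 + 5·8^3 + 5·8^2 + 5·8 + 3  →[8↦9]→  9^(9 + 1) + 5·9^5 + 5·9^4 + 5·9^3 + 5·9^2 + 5·9 + 3 = 3487116549  −1 ⇒ G_7=3487116548

3487116549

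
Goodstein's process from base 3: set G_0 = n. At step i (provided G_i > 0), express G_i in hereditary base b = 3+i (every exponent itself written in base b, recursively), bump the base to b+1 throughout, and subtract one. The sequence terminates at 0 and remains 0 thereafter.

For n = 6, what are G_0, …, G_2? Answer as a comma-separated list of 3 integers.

6, 7, 7

G_0 = 6. HB_3(6) = 2·3. Bump = 8. G_1 = 7.
G_1 = 7. HB_4(7) = 4 + 3. Bump = 8. G_2 = 7.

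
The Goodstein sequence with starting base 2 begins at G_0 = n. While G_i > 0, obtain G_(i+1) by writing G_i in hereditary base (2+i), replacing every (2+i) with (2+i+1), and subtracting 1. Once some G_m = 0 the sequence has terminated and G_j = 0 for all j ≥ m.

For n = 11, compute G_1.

11 —HB2→ 2^(2 + 1) + 2 + 1 —bump→ 3^(3 + 1) + 3 + 1 = 85 —(−1)→ 84
84 —HB3→ 3^(3 + 1) + 3 —bump→ 4^(4 + 1) + 4 = 1028 —(−1)→ 1027

84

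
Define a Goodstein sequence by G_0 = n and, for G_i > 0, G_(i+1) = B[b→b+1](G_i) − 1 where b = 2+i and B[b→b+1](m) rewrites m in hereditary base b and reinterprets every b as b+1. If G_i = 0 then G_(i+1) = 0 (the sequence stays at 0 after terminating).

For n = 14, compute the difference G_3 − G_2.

17469

[0] 14 ≡ 2^(2 + 1) + 2^2 + 2 (base 2). Lift 3: 111. −1: 110.
[1] 110 ≡ 3^(3 + 1) + 3^3 + 2 (base 3). Lift 4: 1282. −1: 1281.
[2] 1281 ≡ 4^(4 + 1) + 4^4 + 1 (base 4). Lift 5: 18751. −1: 18750.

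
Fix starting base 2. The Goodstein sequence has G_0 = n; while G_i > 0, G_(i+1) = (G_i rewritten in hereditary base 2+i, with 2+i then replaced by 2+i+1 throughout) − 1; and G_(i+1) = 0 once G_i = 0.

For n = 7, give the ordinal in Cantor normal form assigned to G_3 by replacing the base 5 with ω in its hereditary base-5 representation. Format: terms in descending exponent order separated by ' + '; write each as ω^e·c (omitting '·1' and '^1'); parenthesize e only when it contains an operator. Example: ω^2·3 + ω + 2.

ω^ω + 2

G_0 = 7. HB_2(7) = 2^2 + 2 + 1. Bump = 31. G_1 = 30.
G_1 = 30. HB_3(30) = 3^3 + 3. Bump = 260. G_2 = 259.
G_2 = 259. HB_4(259) = 4^4 + 3. Bump = 3128. G_3 = 3127.
G_3 = 3127. HB_5(3127) = 5^5 + 2. Bump = 46658. G_4 = 46657.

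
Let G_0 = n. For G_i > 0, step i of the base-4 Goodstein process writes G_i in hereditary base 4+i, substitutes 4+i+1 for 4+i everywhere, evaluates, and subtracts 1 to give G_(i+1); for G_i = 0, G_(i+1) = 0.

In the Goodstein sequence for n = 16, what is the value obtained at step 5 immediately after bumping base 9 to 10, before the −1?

40

[0] 16 ≡ 4^2 (base 4). Lift 5: 25. −1: 24.
[1] 24 ≡ 4·5 + 4 (base 5). Lift 6: 28. −1: 27.
[2] 27 ≡ 4·6 + 3 (base 6). Lift 7: 31. −1: 30.
[3] 30 ≡ 4·7 + 2 (base 7). Lift 8: 34. −1: 33.
[4] 33 ≡ 4·8 + 1 (base 8). Lift 9: 37. −1: 36.
[5] 36 ≡ 4·9 (base 9). Lift 10: 40. −1: 39.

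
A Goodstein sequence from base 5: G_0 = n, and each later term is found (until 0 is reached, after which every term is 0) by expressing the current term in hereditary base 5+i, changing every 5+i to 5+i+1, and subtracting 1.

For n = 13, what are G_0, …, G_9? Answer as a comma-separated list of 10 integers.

13, 14, 15, 16, 17, 17, 17, 17, 17, 17

(0) 13|_5 = 2·5 + 3 ↦ 2·6 + 3|_6 = 15 ⇒ 14
(1) 14|_6 = 2·6 + 2 ↦ 2·7 + 2|_7 = 16 ⇒ 15
(2) 15|_7 = 2·7 + 1 ↦ 2·8 + 1|_8 = 17 ⇒ 16
(3) 16|_8 = 2·8 ↦ 2·9|_9 = 18 ⇒ 17
(4) 17|_9 = 9 + 8 ↦ 10 + 8|_10 = 18 ⇒ 17
(5) 17|_10 = 10 + 7 ↦ 11 + 7|_11 = 18 ⇒ 17
(6) 17|_11 = 11 + 6 ↦ 12 + 6|_12 = 18 ⇒ 17
(7) 17|_12 = 12 + 5 ↦ 13 + 5|_13 = 18 ⇒ 17
(8) 17|_13 = 13 + 4 ↦ 14 + 4|_14 = 18 ⇒ 17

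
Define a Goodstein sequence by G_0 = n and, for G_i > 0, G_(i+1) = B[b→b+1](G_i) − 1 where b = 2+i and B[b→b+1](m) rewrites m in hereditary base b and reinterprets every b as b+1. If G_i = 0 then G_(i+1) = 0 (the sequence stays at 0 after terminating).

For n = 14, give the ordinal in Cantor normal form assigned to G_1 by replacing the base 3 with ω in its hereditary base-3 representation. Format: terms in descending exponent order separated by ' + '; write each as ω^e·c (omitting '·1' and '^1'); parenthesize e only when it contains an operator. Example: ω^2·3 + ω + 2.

14 —HB2→ 2^(2 + 1) + 2^2 + 2 —bump→ 3^(3 + 1) + 3^3 + 3 = 111 —(−1)→ 110
110 —HB3→ 3^(3 + 1) + 3^3 + 2 —bump→ 4^(4 + 1) + 4^4 + 2 = 1282 —(−1)→ 1281

ω^(ω + 1) + ω^ω + 2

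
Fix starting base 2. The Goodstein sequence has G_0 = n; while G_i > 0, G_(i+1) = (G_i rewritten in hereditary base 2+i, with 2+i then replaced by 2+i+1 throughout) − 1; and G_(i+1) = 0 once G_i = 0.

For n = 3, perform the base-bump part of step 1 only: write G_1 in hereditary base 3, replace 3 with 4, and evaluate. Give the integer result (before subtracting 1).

4

step 0: 3 = 2 + 1; sub 3 for 2: 3 + 1; = 4; G_1 = 4−1 = 3
step 1: 3 = 3; sub 4 for 3: 4; = 4; G_2 = 4−1 = 3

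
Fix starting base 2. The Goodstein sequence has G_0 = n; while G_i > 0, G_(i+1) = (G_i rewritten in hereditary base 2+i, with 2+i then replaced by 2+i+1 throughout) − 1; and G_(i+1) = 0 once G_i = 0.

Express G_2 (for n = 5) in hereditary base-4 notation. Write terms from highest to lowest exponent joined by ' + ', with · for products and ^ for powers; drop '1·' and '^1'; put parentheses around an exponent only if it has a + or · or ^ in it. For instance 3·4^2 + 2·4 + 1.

3·4^3 + 3·4^2 + 3·4 + 3

step 0: 5 = 2^2 + 1; sub 3 for 2: 3^3 + 1; = 28; G_1 = 28−1 = 27
step 1: 27 = 3^3; sub 4 for 3: 4^4; = 256; G_2 = 256−1 = 255
step 2: 255 = 3·4^3 + 3·4^2 + 3·4 + 3; sub 5 for 4: 3·5^3 + 3·5^2 + 3·5 + 3; = 468; G_3 = 468−1 = 467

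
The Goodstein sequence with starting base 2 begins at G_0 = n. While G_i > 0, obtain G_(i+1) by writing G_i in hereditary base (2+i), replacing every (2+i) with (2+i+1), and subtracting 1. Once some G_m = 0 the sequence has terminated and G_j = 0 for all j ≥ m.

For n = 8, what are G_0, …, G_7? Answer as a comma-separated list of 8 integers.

8, 80, 553, 6310, 93395, 1647195, 33554571, 774841151

base 2: 8 = 2^(2 + 1); at 3: 3^(3 + 1) = 81; next = 80
base 3: 80 = 2·3^3 + 2·3^2 + 2·3 + 2; at 4: 2·4^4 + 2·4^2 + 2·4 + 2 = 554; next = 553
base 4: 553 = 2·4^4 + 2·4^2 + 2·4 + 1; at 5: 2·5^5 + 2·5^2 + 2·5 + 1 = 6311; next = 6310
base 5: 6310 = 2·5^5 + 2·5^2 + 2·5; at 6: 2·6^6 + 2·6^2 + 2·6 = 93396; next = 93395
base 6: 93395 = 2·6^6 + 2·6^2 + 6 + 5; at 7: 2·7^7 + 2·7^2 + 7 + 5 = 1647196; next = 1647195
base 7: 1647195 = 2·7^7 + 2·7^2 + 7 + 4; at 8: 2·8^8 + 2·8^2 + 8 + 4 = 33554572; next = 33554571
base 8: 33554571 = 2·8^8 + 2·8^2 + 8 + 3; at 9: 2·9^9 + 2·9^2 + 9 + 3 = 774841152; next = 774841151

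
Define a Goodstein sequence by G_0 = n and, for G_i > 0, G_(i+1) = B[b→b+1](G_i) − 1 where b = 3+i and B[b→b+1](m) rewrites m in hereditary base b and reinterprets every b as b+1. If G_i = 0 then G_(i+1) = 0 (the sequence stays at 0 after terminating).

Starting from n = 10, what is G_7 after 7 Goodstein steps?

10 —HB3→ 3^2 + 1 —bump→ 4^2 + 1 = 17 —(−1)→ 16
16 —HB4→ 4^2 —bump→ 5^2 = 25 —(−1)→ 24
24 —HB5→ 4·5 + 4 —bump→ 4·6 + 4 = 28 —(−1)→ 27
27 —HB6→ 4·6 + 3 —bump→ 4·7 + 3 = 31 —(−1)→ 30
30 —HB7→ 4·7 + 2 —bump→ 4·8 + 2 = 34 —(−1)→ 33
33 —HB8→ 4·8 + 1 —bump→ 4·9 + 1 = 37 —(−1)→ 36
36 —HB9→ 4·9 —bump→ 4·10 = 40 —(−1)→ 39

39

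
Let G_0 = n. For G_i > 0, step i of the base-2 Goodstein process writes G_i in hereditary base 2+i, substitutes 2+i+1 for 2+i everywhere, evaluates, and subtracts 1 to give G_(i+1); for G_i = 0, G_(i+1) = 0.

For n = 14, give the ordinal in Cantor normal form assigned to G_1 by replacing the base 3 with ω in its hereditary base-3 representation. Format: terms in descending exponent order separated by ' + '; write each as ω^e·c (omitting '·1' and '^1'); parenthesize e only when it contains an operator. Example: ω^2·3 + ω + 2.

i=0: 14 = 2^(2 + 1) + 2^2 + 2 (b=2); 2→3: 3^(3 + 1) + 3^3 + 3 = 111; 111−1 = 110
i=1: 110 = 3^(3 + 1) + 3^3 + 2 (b=3); 3→4: 4^(4 + 1) + 4^4 + 2 = 1282; 1282−1 = 1281

ω^(ω + 1) + ω^ω + 2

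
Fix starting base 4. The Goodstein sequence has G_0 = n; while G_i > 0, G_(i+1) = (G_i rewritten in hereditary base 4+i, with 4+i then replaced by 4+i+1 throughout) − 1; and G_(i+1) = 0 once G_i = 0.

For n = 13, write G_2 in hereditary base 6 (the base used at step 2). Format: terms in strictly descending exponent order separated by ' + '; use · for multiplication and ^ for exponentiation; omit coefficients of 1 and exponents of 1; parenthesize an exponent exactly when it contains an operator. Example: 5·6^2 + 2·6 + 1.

2·6 + 5

i=0: 13 = 3·4 + 1 (b=4); 4→5: 3·5 + 1 = 16; 16−1 = 15
i=1: 15 = 3·5 (b=5); 5→6: 3·6 = 18; 18−1 = 17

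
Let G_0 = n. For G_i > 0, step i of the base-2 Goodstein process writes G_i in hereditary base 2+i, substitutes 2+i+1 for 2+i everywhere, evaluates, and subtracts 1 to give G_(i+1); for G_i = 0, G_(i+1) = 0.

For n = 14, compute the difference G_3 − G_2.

[0] 14 ≡ 2^(2 + 1) + 2^2 + 2 (base 2). Lift 3: 111. −1: 110.
[1] 110 ≡ 3^(3 + 1) + 3^3 + 2 (base 3). Lift 4: 1282. −1: 1281.
[2] 1281 ≡ 4^(4 + 1) + 4^4 + 1 (base 4). Lift 5: 18751. −1: 18750.

17469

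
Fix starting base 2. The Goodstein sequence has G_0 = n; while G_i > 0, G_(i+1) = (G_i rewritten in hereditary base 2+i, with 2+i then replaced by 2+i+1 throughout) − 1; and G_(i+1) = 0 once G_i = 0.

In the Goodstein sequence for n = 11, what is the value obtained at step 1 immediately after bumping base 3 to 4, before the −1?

1028

base 2: 11 = 2^(2 + 1) + 2 + 1; at 3: 3^(3 + 1) + 3 + 1 = 85; next = 84
base 3: 84 = 3^(3 + 1) + 3; at 4: 4^(4 + 1) + 4 = 1028; next = 1027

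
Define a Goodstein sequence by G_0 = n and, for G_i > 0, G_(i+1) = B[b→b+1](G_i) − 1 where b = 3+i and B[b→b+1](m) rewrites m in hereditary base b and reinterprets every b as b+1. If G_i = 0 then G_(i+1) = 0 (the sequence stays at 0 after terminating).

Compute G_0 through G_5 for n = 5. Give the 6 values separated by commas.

5, 5, 5, 5, 4, 3

5 —HB3→ 3 + 2 —bump→ 4 + 2 = 6 —(−1)→ 5
5 —HB4→ 4 + 1 —bump→ 5 + 1 = 6 —(−1)→ 5
5 —HB5→ 5 —bump→ 6 = 6 —(−1)→ 5
5 —HB6→ 5 —bump→ 5 = 5 —(−1)→ 4
4 —HB7→ 4 —bump→ 4 = 4 —(−1)→ 3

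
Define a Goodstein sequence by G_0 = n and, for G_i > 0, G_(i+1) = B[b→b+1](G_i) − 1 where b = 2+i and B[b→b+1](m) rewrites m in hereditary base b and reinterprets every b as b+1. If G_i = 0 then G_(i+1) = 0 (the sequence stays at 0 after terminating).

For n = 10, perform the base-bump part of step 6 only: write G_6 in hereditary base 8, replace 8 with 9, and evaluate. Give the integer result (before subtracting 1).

step 0: 10 = 2^(2 + 1) + 2; sub 3 for 2: 3^(3 + 1) + 3; = 84; G_1 = 84−1 = 83
step 1: 83 = 3^(3 + 1) + 2; sub 4 for 3: 4^(4 + 1) + 2; = 1026; G_2 = 1026−1 = 1025
step 2: 1025 = 4^(4 + 1) + 1; sub 5 for 4: 5^(5 + 1) + 1; = 15626; G_3 = 15626−1 = 15625
step 3: 15625 = 5^(5 + 1); sub 6 for 5: 6^(6 + 1); = 279936; G_4 = 279936−1 = 279935
step 4: 279935 = 5·6^6 + 5·6^5 + 5·6^4 + 5·6^3 + 5·6^2 + 5·6 + 5; sub 7 for 6: 5·7^7 + 5·7^5 + 5·7^4 + 5·7^3 + 5·7^2 + 5·7 + 5; = 4215755; G_5 = 4215755−1 = 4215754
step 5: 4215754 = 5·7^7 + 5·7^5 + 5·7^4 + 5·7^3 + 5·7^2 + 5·7 + 4; sub 8 for 7: 5·8^8 + 5·8^5 + 5·8^4 + 5·8^3 + 5·8^2 + 5·8 + 4; = 84073324; G_6 = 84073324−1 = 84073323
step 6: 84073323 = 5·8^8 + 5·8^5 + 5·8^4 + 5·8^3 + 5·8^2 + 5·8 + 3; sub 9 for 8: 5·9^9 + 5·9^5 + 5·9^4 + 5·9^3 + 5·9^2 + 5·9 + 3; = 1937434593; G_7 = 1937434593−1 = 1937434592

1937434593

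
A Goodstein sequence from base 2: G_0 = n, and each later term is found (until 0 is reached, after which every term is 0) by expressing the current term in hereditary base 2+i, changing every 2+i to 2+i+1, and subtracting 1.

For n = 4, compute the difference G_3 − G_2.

19

[0] 4 ≡ 2^2 (base 2). Lift 3: 27. −1: 26.
[1] 26 ≡ 2·3^2 + 2·3 + 2 (base 3). Lift 4: 42. −1: 41.
[2] 41 ≡ 2·4^2 + 2·4 + 1 (base 4). Lift 5: 61. −1: 60.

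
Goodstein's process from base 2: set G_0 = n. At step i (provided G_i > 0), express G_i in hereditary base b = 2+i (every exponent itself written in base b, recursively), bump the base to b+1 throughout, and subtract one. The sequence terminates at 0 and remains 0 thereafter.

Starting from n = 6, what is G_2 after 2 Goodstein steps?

6 —HB2→ 2^2 + 2 —bump→ 3^3 + 3 = 30 —(−1)→ 29
29 —HB3→ 3^3 + 2 —bump→ 4^4 + 2 = 258 —(−1)→ 257
257 —HB4→ 4^4 + 1 —bump→ 5^5 + 1 = 3126 —(−1)→ 3125

257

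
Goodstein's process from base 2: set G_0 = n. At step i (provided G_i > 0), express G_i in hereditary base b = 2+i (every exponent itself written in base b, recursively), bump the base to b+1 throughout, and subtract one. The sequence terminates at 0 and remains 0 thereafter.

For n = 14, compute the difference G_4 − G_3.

i=0: 14 = 2^(2 + 1) + 2^2 + 2 (b=2); 2→3: 3^(3 + 1) + 3^3 + 3 = 111; 111−1 = 110
i=1: 110 = 3^(3 + 1) + 3^3 + 2 (b=3); 3→4: 4^(4 + 1) + 4^4 + 2 = 1282; 1282−1 = 1281
i=2: 1281 = 4^(4 + 1) + 4^4 + 1 (b=4); 4→5: 5^(5 + 1) + 5^5 + 1 = 18751; 18751−1 = 18750
i=3: 18750 = 5^(5 + 1) + 5^5 (b=5); 5→6: 6^(6 + 1) + 6^6 = 326592; 326592−1 = 326591

307841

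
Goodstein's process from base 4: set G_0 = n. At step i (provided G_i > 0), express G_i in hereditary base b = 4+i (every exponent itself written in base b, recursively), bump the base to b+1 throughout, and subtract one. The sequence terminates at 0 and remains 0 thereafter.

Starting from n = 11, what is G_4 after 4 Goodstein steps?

i=0: 11 = 2·4 + 3 (b=4); 4→5: 2·5 + 3 = 13; 13−1 = 12
i=1: 12 = 2·5 + 2 (b=5); 5→6: 2·6 + 2 = 14; 14−1 = 13
i=2: 13 = 2·6 + 1 (b=6); 6→7: 2·7 + 1 = 15; 15−1 = 14
i=3: 14 = 2·7 (b=7); 7→8: 2·8 = 16; 16−1 = 15

15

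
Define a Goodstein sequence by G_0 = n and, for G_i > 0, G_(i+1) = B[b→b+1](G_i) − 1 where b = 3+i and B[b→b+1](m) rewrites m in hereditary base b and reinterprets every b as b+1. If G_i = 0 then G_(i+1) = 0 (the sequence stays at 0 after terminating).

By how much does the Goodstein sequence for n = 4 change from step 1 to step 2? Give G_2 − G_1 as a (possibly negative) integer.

0

G_0 = 4. HB_3(4) = 3 + 1. Bump = 5. G_1 = 4.
G_1 = 4. HB_4(4) = 4. Bump = 5. G_2 = 4.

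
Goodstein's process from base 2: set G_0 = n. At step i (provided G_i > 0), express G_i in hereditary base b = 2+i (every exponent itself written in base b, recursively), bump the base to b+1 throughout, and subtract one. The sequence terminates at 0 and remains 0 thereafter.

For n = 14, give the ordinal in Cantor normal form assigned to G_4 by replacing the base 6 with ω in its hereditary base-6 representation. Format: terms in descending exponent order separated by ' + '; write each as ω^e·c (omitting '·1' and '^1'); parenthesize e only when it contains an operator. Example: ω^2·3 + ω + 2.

ω^(ω + 1) + ω^5·5 + ω^4·5 + ω^3·5 + ω^2·5 + ω·5 + 5

i=0: 14 = 2^(2 + 1) + 2^2 + 2 (b=2); 2→3: 3^(3 + 1) + 3^3 + 3 = 111; 111−1 = 110
i=1: 110 = 3^(3 + 1) + 3^3 + 2 (b=3); 3→4: 4^(4 + 1) + 4^4 + 2 = 1282; 1282−1 = 1281
i=2: 1281 = 4^(4 + 1) + 4^4 + 1 (b=4); 4→5: 5^(5 + 1) + 5^5 + 1 = 18751; 18751−1 = 18750
i=3: 18750 = 5^(5 + 1) + 5^5 (b=5); 5→6: 6^(6 + 1) + 6^6 = 326592; 326592−1 = 326591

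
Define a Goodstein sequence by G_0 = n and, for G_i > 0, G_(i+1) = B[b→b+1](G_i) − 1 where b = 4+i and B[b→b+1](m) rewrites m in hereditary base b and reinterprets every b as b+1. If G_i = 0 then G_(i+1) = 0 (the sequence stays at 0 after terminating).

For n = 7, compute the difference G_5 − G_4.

-1

[0] 7 ≡ 4 + 3 (base 4). Lift 5: 8. −1: 7.
[1] 7 ≡ 5 + 2 (base 5). Lift 6: 8. −1: 7.
[2] 7 ≡ 6 + 1 (base 6). Lift 7: 8. −1: 7.
[3] 7 ≡ 7 (base 7). Lift 8: 8. −1: 7.
[4] 7 ≡ 7 (base 8). Lift 9: 7. −1: 6.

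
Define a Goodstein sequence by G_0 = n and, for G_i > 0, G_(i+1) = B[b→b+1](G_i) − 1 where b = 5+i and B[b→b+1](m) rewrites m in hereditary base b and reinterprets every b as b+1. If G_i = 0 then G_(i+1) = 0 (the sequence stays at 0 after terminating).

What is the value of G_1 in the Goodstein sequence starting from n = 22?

G_0 = 22. HB_5(22) = 4·5 + 2. Bump = 26. G_1 = 25.
G_1 = 25. HB_6(25) = 4·6 + 1. Bump = 29. G_2 = 28.

25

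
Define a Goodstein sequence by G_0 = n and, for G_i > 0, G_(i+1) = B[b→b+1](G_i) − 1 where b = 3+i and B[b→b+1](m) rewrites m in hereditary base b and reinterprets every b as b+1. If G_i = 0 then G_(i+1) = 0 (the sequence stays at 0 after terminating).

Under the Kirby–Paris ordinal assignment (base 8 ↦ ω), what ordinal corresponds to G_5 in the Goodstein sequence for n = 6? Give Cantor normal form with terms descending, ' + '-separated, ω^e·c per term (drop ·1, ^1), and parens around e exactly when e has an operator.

base 3: 6 = 2·3; at 4: 2·4 = 8; next = 7
base 4: 7 = 4 + 3; at 5: 5 + 3 = 8; next = 7
base 5: 7 = 5 + 2; at 6: 6 + 2 = 8; next = 7
base 6: 7 = 6 + 1; at 7: 7 + 1 = 8; next = 7
base 7: 7 = 7; at 8: 8 = 8; next = 7
base 8: 7 = 7; at 9: 7 = 7; next = 6

7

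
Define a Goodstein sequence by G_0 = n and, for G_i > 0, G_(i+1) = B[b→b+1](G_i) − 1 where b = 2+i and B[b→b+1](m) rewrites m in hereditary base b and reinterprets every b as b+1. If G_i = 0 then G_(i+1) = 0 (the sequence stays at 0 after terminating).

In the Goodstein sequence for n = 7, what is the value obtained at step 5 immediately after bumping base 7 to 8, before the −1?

16777216

G_0=7  [base 2] 2^2 + 2 + 1  →[2↦3]→  3^3 + 3 + 1 = 31  −1 ⇒ G_1=30
G_1=30  [base 3] 3^3 + 3  →[3↦4]→  4^4 + 4 = 260  −1 ⇒ G_2=259
G_2=259  [base 4] 4^4 + 3  →[4↦5]→  5^5 + 3 = 3128  −1 ⇒ G_3=3127
G_3=3127  [base 5] 5^5 + 2  →[5↦6]→  6^6 + 2 = 46658  −1 ⇒ G_4=46657
G_4=46657  [base 6] 6^6 + 1  →[6↦7]→  7^7 + 1 = 823544  −1 ⇒ G_5=823543
G_5=823543  [base 7] 7^7  →[7↦8]→  8^8 = 16777216  −1 ⇒ G_6=16777215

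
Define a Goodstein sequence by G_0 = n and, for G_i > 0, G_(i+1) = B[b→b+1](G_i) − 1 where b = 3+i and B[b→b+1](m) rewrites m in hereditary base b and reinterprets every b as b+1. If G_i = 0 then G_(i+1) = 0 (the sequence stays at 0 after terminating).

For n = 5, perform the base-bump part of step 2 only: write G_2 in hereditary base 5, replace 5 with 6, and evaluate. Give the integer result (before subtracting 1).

6

step 0: 5 = 3 + 2; sub 4 for 3: 4 + 2; = 6; G_1 = 6−1 = 5
step 1: 5 = 4 + 1; sub 5 for 4: 5 + 1; = 6; G_2 = 6−1 = 5
step 2: 5 = 5; sub 6 for 5: 6; = 6; G_3 = 6−1 = 5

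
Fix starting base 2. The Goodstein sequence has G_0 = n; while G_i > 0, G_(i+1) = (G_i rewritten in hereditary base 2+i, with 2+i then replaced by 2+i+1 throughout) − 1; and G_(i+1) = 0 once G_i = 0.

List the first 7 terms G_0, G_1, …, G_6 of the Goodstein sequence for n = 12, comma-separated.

i=0: 12 = 2^(2 + 1) + 2^2 (b=2); 2→3: 3^(3 + 1) + 3^3 = 108; 108−1 = 107
i=1: 107 = 3^(3 + 1) + 2·3^2 + 2·3 + 2 (b=3); 3→4: 4^(4 + 1) + 2·4^2 + 2·4 + 2 = 1066; 1066−1 = 1065
i=2: 1065 = 4^(4 + 1) + 2·4^2 + 2·4 + 1 (b=4); 4→5: 5^(5 + 1) + 2·5^2 + 2·5 + 1 = 15686; 15686−1 = 15685
i=3: 15685 = 5^(5 + 1) + 2·5^2 + 2·5 (b=5); 5→6: 6^(6 + 1) + 2·6^2 + 2·6 = 280020; 280020−1 = 280019
i=4: 280019 = 6^(6 + 1) + 2·6^2 + 6 + 5 (b=6); 6→7: 7^(7 + 1) + 2·7^2 + 7 + 5 = 5764911; 5764911−1 = 5764910
i=5: 5764910 = 7^(7 + 1) + 2·7^2 + 7 + 4 (b=7); 7→8: 8^(8 + 1) + 2·8^2 + 8 + 4 = 134217868; 134217868−1 = 134217867

12, 107, 1065, 15685, 280019, 5764910, 134217867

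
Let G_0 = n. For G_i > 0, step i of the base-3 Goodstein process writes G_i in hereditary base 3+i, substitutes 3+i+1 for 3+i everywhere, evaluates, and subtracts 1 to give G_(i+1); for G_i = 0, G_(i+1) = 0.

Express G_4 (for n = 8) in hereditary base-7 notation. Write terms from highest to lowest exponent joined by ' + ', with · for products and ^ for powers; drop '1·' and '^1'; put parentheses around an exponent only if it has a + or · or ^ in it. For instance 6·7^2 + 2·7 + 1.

7 + 4

[0] 8 ≡ 2·3 + 2 (base 3). Lift 4: 10. −1: 9.
[1] 9 ≡ 2·4 + 1 (base 4). Lift 5: 11. −1: 10.
[2] 10 ≡ 2·5 (base 5). Lift 6: 12. −1: 11.
[3] 11 ≡ 6 + 5 (base 6). Lift 7: 12. −1: 11.
[4] 11 ≡ 7 + 4 (base 7). Lift 8: 12. −1: 11.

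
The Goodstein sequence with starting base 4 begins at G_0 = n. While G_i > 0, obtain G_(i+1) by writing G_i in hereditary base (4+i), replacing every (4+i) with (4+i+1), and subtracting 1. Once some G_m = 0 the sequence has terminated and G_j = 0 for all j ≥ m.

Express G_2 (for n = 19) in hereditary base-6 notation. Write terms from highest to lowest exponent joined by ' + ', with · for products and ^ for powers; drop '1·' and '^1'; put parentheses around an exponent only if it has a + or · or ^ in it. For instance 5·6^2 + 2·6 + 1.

[0] 19 ≡ 4^2 + 3 (base 4). Lift 5: 28. −1: 27.
[1] 27 ≡ 5^2 + 2 (base 5). Lift 6: 38. −1: 37.
[2] 37 ≡ 6^2 + 1 (base 6). Lift 7: 50. −1: 49.

6^2 + 1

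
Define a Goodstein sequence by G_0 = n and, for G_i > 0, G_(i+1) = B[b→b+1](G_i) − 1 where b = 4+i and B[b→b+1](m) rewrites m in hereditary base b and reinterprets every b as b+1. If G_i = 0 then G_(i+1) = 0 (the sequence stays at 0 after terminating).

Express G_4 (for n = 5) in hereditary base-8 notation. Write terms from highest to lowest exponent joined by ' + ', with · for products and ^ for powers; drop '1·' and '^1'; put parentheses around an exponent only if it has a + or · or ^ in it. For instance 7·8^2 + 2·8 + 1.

5 —HB4→ 4 + 1 —bump→ 5 + 1 = 6 —(−1)→ 5
5 —HB5→ 5 —bump→ 6 = 6 —(−1)→ 5
5 —HB6→ 5 —bump→ 5 = 5 —(−1)→ 4
4 —HB7→ 4 —bump→ 4 = 4 —(−1)→ 3

3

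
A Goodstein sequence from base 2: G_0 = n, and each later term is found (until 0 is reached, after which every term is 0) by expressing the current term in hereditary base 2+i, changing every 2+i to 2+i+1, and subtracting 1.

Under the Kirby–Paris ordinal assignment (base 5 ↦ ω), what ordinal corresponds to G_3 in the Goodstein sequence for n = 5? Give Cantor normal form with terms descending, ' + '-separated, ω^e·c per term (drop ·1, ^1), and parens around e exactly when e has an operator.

ω^3·3 + ω^2·3 + ω·3 + 2

i=0: 5 = 2^2 + 1 (b=2); 2→3: 3^3 + 1 = 28; 28−1 = 27
i=1: 27 = 3^3 (b=3); 3→4: 4^4 = 256; 256−1 = 255
i=2: 255 = 3·4^3 + 3·4^2 + 3·4 + 3 (b=4); 4→5: 3·5^3 + 3·5^2 + 3·5 + 3 = 468; 468−1 = 467
i=3: 467 = 3·5^3 + 3·5^2 + 3·5 + 2 (b=5); 5→6: 3·6^3 + 3·6^2 + 3·6 + 2 = 776; 776−1 = 775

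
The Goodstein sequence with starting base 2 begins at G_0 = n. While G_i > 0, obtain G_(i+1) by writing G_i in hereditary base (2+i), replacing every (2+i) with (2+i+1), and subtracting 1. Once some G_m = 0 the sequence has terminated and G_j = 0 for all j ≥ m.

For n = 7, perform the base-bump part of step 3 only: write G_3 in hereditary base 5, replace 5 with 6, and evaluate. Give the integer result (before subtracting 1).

i=0: 7 = 2^2 + 2 + 1 (b=2); 2→3: 3^3 + 3 + 1 = 31; 31−1 = 30
i=1: 30 = 3^3 + 3 (b=3); 3→4: 4^4 + 4 = 260; 260−1 = 259
i=2: 259 = 4^4 + 3 (b=4); 4→5: 5^5 + 3 = 3128; 3128−1 = 3127
i=3: 3127 = 5^5 + 2 (b=5); 5→6: 6^6 + 2 = 46658; 46658−1 = 46657

46658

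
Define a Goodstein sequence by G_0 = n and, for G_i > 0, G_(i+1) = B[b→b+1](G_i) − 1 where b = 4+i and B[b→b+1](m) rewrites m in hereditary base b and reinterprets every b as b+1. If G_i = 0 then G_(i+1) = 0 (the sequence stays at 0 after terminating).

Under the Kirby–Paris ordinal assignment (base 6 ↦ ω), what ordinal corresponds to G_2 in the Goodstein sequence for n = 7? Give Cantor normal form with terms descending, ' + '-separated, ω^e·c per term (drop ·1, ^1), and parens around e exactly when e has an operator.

ω + 1

G_0 = 7. HB_4(7) = 4 + 3. Bump = 8. G_1 = 7.
G_1 = 7. HB_5(7) = 5 + 2. Bump = 8. G_2 = 7.
G_2 = 7. HB_6(7) = 6 + 1. Bump = 8. G_3 = 7.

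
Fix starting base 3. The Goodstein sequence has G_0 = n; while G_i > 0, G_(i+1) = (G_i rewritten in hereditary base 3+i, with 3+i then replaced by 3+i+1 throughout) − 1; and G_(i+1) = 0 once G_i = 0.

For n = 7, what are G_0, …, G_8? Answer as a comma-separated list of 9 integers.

7, 8, 9, 9, 9, 9, 9, 9, 8

base 3: 7 = 2·3 + 1; at 4: 2·4 + 1 = 9; next = 8
base 4: 8 = 2·4; at 5: 2·5 = 10; next = 9
base 5: 9 = 5 + 4; at 6: 6 + 4 = 10; next = 9
base 6: 9 = 6 + 3; at 7: 7 + 3 = 10; next = 9
base 7: 9 = 7 + 2; at 8: 8 + 2 = 10; next = 9
base 8: 9 = 8 + 1; at 9: 9 + 1 = 10; next = 9
base 9: 9 = 9; at 10: 10 = 10; next = 9
base 10: 9 = 9; at 11: 9 = 9; next = 8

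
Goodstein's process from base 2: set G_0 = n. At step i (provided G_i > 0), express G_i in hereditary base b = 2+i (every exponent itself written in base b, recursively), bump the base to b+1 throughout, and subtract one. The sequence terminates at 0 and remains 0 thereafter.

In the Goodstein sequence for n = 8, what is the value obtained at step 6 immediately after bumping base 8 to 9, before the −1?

774841152

(0) 8|_2 = 2^(2 + 1) ↦ 3^(3 + 1)|_3 = 81 ⇒ 80
(1) 80|_3 = 2·3^3 + 2·3^2 + 2·3 + 2 ↦ 2·4^4 + 2·4^2 + 2·4 + 2|_4 = 554 ⇒ 553
(2) 553|_4 = 2·4^4 + 2·4^2 + 2·4 + 1 ↦ 2·5^5 + 2·5^2 + 2·5 + 1|_5 = 6311 ⇒ 6310
(3) 6310|_5 = 2·5^5 + 2·5^2 + 2·5 ↦ 2·6^6 + 2·6^2 + 2·6|_6 = 93396 ⇒ 93395
(4) 93395|_6 = 2·6^6 + 2·6^2 + 6 + 5 ↦ 2·7^7 + 2·7^2 + 7 + 5|_7 = 1647196 ⇒ 1647195
(5) 1647195|_7 = 2·7^7 + 2·7^2 + 7 + 4 ↦ 2·8^8 + 2·8^2 + 8 + 4|_8 = 33554572 ⇒ 33554571
(6) 33554571|_8 = 2·8^8 + 2·8^2 + 8 + 3 ↦ 2·9^9 + 2·9^2 + 9 + 3|_9 = 774841152 ⇒ 774841151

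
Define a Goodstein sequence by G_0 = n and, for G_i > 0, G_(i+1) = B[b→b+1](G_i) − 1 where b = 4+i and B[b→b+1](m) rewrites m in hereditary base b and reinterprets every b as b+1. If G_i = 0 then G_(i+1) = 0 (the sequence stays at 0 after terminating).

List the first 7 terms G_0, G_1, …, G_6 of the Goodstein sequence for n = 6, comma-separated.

6, 6, 6, 6, 5, 4, 3

6 —HB4→ 4 + 2 —bump→ 5 + 2 = 7 —(−1)→ 6
6 —HB5→ 5 + 1 —bump→ 6 + 1 = 7 —(−1)→ 6
6 —HB6→ 6 —bump→ 7 = 7 —(−1)→ 6
6 —HB7→ 6 —bump→ 6 = 6 —(−1)→ 5
5 —HB8→ 5 —bump→ 5 = 5 —(−1)→ 4
4 —HB9→ 4 —bump→ 4 = 4 —(−1)→ 3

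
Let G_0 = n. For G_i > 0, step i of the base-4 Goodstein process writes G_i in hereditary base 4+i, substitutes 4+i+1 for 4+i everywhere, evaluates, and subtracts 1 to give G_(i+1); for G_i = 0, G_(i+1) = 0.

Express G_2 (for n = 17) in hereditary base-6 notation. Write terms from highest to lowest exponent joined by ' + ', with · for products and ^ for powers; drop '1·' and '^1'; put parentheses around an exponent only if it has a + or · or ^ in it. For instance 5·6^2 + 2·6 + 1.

5·6 + 5

i=0: 17 = 4^2 + 1 (b=4); 4→5: 5^2 + 1 = 26; 26−1 = 25
i=1: 25 = 5^2 (b=5); 5→6: 6^2 = 36; 36−1 = 35
i=2: 35 = 5·6 + 5 (b=6); 6→7: 5·7 + 5 = 40; 40−1 = 39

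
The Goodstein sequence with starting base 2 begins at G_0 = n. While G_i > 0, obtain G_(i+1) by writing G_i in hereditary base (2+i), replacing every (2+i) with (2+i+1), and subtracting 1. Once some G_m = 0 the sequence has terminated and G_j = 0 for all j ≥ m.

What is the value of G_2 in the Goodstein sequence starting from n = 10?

1025

base 2: 10 = 2^(2 + 1) + 2; at 3: 3^(3 + 1) + 3 = 84; next = 83
base 3: 83 = 3^(3 + 1) + 2; at 4: 4^(4 + 1) + 2 = 1026; next = 1025
base 4: 1025 = 4^(4 + 1) + 1; at 5: 5^(5 + 1) + 1 = 15626; next = 15625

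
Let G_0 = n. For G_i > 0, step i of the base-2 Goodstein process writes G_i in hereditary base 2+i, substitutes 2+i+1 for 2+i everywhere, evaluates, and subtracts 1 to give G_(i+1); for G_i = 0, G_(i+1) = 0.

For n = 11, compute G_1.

84

(0) 11|_2 = 2^(2 + 1) + 2 + 1 ↦ 3^(3 + 1) + 3 + 1|_3 = 85 ⇒ 84
(1) 84|_3 = 3^(3 + 1) + 3 ↦ 4^(4 + 1) + 4|_4 = 1028 ⇒ 1027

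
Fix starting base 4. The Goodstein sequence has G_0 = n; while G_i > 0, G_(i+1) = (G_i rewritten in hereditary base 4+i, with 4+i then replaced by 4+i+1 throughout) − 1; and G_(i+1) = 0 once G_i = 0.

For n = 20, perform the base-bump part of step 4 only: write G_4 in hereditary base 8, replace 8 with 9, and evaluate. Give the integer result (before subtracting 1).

82

base 4: 20 = 4^2 + 4; at 5: 5^2 + 5 = 30; next = 29
base 5: 29 = 5^2 + 4; at 6: 6^2 + 4 = 40; next = 39
base 6: 39 = 6^2 + 3; at 7: 7^2 + 3 = 52; next = 51
base 7: 51 = 7^2 + 2; at 8: 8^2 + 2 = 66; next = 65
base 8: 65 = 8^2 + 1; at 9: 9^2 + 1 = 82; next = 81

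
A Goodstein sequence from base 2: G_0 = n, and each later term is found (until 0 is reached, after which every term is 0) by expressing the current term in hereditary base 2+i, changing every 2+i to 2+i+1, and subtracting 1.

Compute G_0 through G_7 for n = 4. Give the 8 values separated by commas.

4 —HB2→ 2^2 —bump→ 3^3 = 27 —(−1)→ 26
26 —HB3→ 2·3^2 + 2·3 + 2 —bump→ 2·4^2 + 2·4 + 2 = 42 —(−1)→ 41
41 —HB4→ 2·4^2 + 2·4 + 1 —bump→ 2·5^2 + 2·5 + 1 = 61 —(−1)→ 60
60 —HB5→ 2·5^2 + 2·5 —bump→ 2·6^2 + 2·6 = 84 —(−1)→ 83
83 —HB6→ 2·6^2 + 6 + 5 —bump→ 2·7^2 + 7 + 5 = 110 —(−1)→ 109
109 —HB7→ 2·7^2 + 7 + 4 —bump→ 2·8^2 + 8 + 4 = 140 —(−1)→ 139
139 —HB8→ 2·8^2 + 8 + 3 —bump→ 2·9^2 + 9 + 3 = 174 —(−1)→ 173

4, 26, 41, 60, 83, 109, 139, 173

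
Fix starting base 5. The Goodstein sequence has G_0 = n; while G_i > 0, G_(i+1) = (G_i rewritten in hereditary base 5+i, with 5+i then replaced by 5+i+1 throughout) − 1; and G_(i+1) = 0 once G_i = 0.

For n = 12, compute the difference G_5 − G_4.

(0) 12|_5 = 2·5 + 2 ↦ 2·6 + 2|_6 = 14 ⇒ 13
(1) 13|_6 = 2·6 + 1 ↦ 2·7 + 1|_7 = 15 ⇒ 14
(2) 14|_7 = 2·7 ↦ 2·8|_8 = 16 ⇒ 15
(3) 15|_8 = 8 + 7 ↦ 9 + 7|_9 = 16 ⇒ 15
(4) 15|_9 = 9 + 6 ↦ 10 + 6|_10 = 16 ⇒ 15

0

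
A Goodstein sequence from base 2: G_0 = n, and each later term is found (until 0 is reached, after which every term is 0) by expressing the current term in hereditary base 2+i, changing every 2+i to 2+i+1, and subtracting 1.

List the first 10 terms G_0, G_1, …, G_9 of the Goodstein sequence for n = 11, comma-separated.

G_0=11  [base 2] 2^(2 + 1) + 2 + 1  →[2↦3]→  3^(3 + 1) + 3 + 1 = 85  −1 ⇒ G_1=84
G_1=84  [base 3] 3^(3 + 1) + 3  →[3↦4]→  4^(4 + 1) + 4 = 1028  −1 ⇒ G_2=1027
G_2=1027  [base 4] 4^(4 + 1) + 3  →[4↦5]→  5^(5 + 1) + 3 = 15628  −1 ⇒ G_3=15627
G_3=15627  [base 5] 5^(5 + 1) + 2  →[5↦6]→  6^(6 + 1) + 2 = 279938  −1 ⇒ G_4=279937
G_4=279937  [base 6] 6^(6 + 1) + 1  →[6↦7]→  7^(7 + 1) + 1 = 5764802  −1 ⇒ G_5=5764801
G_5=5764801  [base 7] 7^(7 + 1)  →[7↦8]→  8^(8 + 1) = 134217728  −1 ⇒ G_6=134217727
G_6=134217727  [base 8] 7·8^8 + 7·8^7 + 7·8^6 + 7·8^5 + 7·8^4 + 7·8^3 + 7·8^2 + 7·8 + 7  →[8↦9]→  7·9^9 + 7·9^7 + 7·9^6 + 7·9^5 + 7·9^4 + 7·9^3 + 7·9^2 + 7·9 + 7 = 2749609303  −1 ⇒ G_7=2749609302
G_7=2749609302  [base 9] 7·9^9 + 7·9^7 + 7·9^6 + 7·9^5 + 7·9^4 + 7·9^3 + 7·9^2 + 7·9 + 6  →[9↦10]→  7·10^10 + 7·10^7 + 7·10^6 + 7·10^5 + 7·10^4 + 7·10^3 + 7·10^2 + 7·10 + 6 = 70077777776  −1 ⇒ G_8=70077777775
G_8=70077777775  [base 10] 7·10^10 + 7·10^7 + 7·10^6 + 7·10^5 + 7·10^4 + 7·10^3 + 7·10^2 + 7·10 + 5  →[10↦11]→  7·11^11 + 7·11^7 + 7·11^6 + 7·11^5 + 7·11^4 + 7·11^3 + 7·11^2 + 7·11 + 5 = 1997331745491  −1 ⇒ G_9=1997331745490

11, 84, 1027, 15627, 279937, 5764801, 134217727, 2749609302, 70077777775, 1997331745490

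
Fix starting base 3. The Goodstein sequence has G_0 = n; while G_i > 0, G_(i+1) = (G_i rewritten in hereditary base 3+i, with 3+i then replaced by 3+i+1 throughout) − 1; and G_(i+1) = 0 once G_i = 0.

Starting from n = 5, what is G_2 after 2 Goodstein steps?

5

5 —HB3→ 3 + 2 —bump→ 4 + 2 = 6 —(−1)→ 5
5 —HB4→ 4 + 1 —bump→ 5 + 1 = 6 —(−1)→ 5
5 —HB5→ 5 —bump→ 6 = 6 —(−1)→ 5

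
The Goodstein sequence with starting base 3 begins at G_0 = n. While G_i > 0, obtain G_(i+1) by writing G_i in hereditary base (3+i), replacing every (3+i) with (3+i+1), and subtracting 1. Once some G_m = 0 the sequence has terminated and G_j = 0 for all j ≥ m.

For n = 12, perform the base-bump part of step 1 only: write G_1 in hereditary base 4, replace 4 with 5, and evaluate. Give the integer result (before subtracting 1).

28

12 —HB3→ 3^2 + 3 —bump→ 4^2 + 4 = 20 —(−1)→ 19
19 —HB4→ 4^2 + 3 —bump→ 5^2 + 3 = 28 —(−1)→ 27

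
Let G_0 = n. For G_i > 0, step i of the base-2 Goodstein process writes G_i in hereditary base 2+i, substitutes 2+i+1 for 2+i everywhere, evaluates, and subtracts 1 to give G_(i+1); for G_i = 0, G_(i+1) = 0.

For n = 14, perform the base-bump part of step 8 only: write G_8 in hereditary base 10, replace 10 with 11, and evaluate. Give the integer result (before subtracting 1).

3138429262497

(0) 14|_2 = 2^(2 + 1) + 2^2 + 2 ↦ 3^(3 + 1) + 3^3 + 3|_3 = 111 ⇒ 110
(1) 110|_3 = 3^(3 + 1) + 3^3 + 2 ↦ 4^(4 + 1) + 4^4 + 2|_4 = 1282 ⇒ 1281
(2) 1281|_4 = 4^(4 + 1) + 4^4 + 1 ↦ 5^(5 + 1) + 5^5 + 1|_5 = 18751 ⇒ 18750
(3) 18750|_5 = 5^(5 + 1) + 5^5 ↦ 6^(6 + 1) + 6^6|_6 = 326592 ⇒ 326591
(4) 326591|_6 = 6^(6 + 1) + 5·6^5 + 5·6^4 + 5·6^3 + 5·6^2 + 5·6 + 5 ↦ 7^(7 + 1) + 5·7^5 + 5·7^4 + 5·7^3 + 5·7^2 + 5·7 + 5|_7 = 5862841 ⇒ 5862840
(5) 5862840|_7 = 7^(7 + 1) + 5·7^5 + 5·7^4 + 5·7^3 + 5·7^2 + 5·7 + 4 ↦ 8^(8 + 1) + 5·8^5 + 5·8^4 + 5·8^3 + 5·8^2 + 5·8 + 4|_8 = 134404972 ⇒ 134404971
(6) 134404971|_8 = 8^(8 + 1) + 5·8^5 + 5·8^4 + 5·8^3 + 5·8^2 + 5·8 + 3 ↦ 9^(9 + 1) + 5·9^5 + 5·9^4 + 5·9^3 + 5·9^2 + 5·9 + 3|_9 = 3487116549 ⇒ 3487116548
(7) 3487116548|_9 = 9^(9 + 1) + 5·9^5 + 5·9^4 + 5·9^3 + 5·9^2 + 5·9 + 2 ↦ 10^(10 + 1) + 5·10^5 + 5·10^4 + 5·10^3 + 5·10^2 + 5·10 + 2|_10 = 100000555552 ⇒ 100000555551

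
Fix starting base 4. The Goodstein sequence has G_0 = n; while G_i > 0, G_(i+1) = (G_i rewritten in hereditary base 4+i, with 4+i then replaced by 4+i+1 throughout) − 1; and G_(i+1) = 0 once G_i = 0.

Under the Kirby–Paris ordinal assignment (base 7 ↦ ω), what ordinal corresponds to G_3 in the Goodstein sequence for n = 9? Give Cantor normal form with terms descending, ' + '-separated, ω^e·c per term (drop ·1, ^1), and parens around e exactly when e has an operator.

ω + 4

step 0: 9 = 2·4 + 1; sub 5 for 4: 2·5 + 1; = 11; G_1 = 11−1 = 10
step 1: 10 = 2·5; sub 6 for 5: 2·6; = 12; G_2 = 12−1 = 11
step 2: 11 = 6 + 5; sub 7 for 6: 7 + 5; = 12; G_3 = 12−1 = 11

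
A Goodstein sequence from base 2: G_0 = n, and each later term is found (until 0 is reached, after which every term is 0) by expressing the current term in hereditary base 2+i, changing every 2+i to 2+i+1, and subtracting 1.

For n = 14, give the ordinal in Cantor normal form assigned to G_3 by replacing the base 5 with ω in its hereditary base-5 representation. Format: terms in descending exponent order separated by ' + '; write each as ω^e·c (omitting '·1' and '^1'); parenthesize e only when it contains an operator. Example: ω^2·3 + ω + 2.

step 0: 14 = 2^(2 + 1) + 2^2 + 2; sub 3 for 2: 3^(3 + 1) + 3^3 + 3; = 111; G_1 = 111−1 = 110
step 1: 110 = 3^(3 + 1) + 3^3 + 2; sub 4 for 3: 4^(4 + 1) + 4^4 + 2; = 1282; G_2 = 1282−1 = 1281
step 2: 1281 = 4^(4 + 1) + 4^4 + 1; sub 5 for 4: 5^(5 + 1) + 5^5 + 1; = 18751; G_3 = 18751−1 = 18750
step 3: 18750 = 5^(5 + 1) + 5^5; sub 6 for 5: 6^(6 + 1) + 6^6; = 326592; G_4 = 326592−1 = 326591

ω^(ω + 1) + ω^ω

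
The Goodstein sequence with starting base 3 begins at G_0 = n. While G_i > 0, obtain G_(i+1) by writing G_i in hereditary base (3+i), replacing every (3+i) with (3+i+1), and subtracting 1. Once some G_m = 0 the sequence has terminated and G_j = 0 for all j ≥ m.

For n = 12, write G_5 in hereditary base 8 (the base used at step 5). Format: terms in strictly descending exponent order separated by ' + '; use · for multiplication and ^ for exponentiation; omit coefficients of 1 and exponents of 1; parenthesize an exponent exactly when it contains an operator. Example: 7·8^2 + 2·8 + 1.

7·8 + 7

step 0: 12 = 3^2 + 3; sub 4 for 3: 4^2 + 4; = 20; G_1 = 20−1 = 19
step 1: 19 = 4^2 + 3; sub 5 for 4: 5^2 + 3; = 28; G_2 = 28−1 = 27
step 2: 27 = 5^2 + 2; sub 6 for 5: 6^2 + 2; = 38; G_3 = 38−1 = 37
step 3: 37 = 6^2 + 1; sub 7 for 6: 7^2 + 1; = 50; G_4 = 50−1 = 49
step 4: 49 = 7^2; sub 8 for 7: 8^2; = 64; G_5 = 64−1 = 63
step 5: 63 = 7·8 + 7; sub 9 for 8: 7·9 + 7; = 70; G_6 = 70−1 = 69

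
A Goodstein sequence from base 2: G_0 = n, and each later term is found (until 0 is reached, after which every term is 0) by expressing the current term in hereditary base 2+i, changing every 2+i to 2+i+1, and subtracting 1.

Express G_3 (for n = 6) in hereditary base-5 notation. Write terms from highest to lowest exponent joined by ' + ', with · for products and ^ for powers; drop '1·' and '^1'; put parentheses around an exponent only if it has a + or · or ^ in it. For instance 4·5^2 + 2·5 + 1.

[0] 6 ≡ 2^2 + 2 (base 2). Lift 3: 30. −1: 29.
[1] 29 ≡ 3^3 + 2 (base 3). Lift 4: 258. −1: 257.
[2] 257 ≡ 4^4 + 1 (base 4). Lift 5: 3126. −1: 3125.
[3] 3125 ≡ 5^5 (base 5). Lift 6: 46656. −1: 46655.

5^5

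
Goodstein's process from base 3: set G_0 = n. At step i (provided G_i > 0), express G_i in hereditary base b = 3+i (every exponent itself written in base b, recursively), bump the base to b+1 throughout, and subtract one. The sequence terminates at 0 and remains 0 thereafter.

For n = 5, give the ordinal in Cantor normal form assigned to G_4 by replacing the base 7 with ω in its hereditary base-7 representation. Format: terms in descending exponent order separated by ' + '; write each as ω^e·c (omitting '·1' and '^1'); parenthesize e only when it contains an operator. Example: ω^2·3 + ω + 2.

(0) 5|_3 = 3 + 2 ↦ 4 + 2|_4 = 6 ⇒ 5
(1) 5|_4 = 4 + 1 ↦ 5 + 1|_5 = 6 ⇒ 5
(2) 5|_5 = 5 ↦ 6|_6 = 6 ⇒ 5
(3) 5|_6 = 5 ↦ 5|_7 = 5 ⇒ 4
(4) 4|_7 = 4 ↦ 4|_8 = 4 ⇒ 3

4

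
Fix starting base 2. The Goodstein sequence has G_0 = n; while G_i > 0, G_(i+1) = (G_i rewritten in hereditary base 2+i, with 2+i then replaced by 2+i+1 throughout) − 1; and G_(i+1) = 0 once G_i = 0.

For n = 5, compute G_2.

G_0 = 5. HB_2(5) = 2^2 + 1. Bump = 28. G_1 = 27.
G_1 = 27. HB_3(27) = 3^3. Bump = 256. G_2 = 255.
G_2 = 255. HB_4(255) = 3·4^3 + 3·4^2 + 3·4 + 3. Bump = 468. G_3 = 467.

255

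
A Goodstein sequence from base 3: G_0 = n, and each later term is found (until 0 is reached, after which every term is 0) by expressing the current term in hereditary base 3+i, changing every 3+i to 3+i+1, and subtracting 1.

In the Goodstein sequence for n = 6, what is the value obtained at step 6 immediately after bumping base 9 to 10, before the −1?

6 —HB3→ 2·3 —bump→ 2·4 = 8 —(−1)→ 7
7 —HB4→ 4 + 3 —bump→ 5 + 3 = 8 —(−1)→ 7
7 —HB5→ 5 + 2 —bump→ 6 + 2 = 8 —(−1)→ 7
7 —HB6→ 6 + 1 —bump→ 7 + 1 = 8 —(−1)→ 7
7 —HB7→ 7 —bump→ 8 = 8 —(−1)→ 7
7 —HB8→ 7 —bump→ 7 = 7 —(−1)→ 6

6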